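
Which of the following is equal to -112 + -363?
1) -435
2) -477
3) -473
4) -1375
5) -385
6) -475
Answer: 6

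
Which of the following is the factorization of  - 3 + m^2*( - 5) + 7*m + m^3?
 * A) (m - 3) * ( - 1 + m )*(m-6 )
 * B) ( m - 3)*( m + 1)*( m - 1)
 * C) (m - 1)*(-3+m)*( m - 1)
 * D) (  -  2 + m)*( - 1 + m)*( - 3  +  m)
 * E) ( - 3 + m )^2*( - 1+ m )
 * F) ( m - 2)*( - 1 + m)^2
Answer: C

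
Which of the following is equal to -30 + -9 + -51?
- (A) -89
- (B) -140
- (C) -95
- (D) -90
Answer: D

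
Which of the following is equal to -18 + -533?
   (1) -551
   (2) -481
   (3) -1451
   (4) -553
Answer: 1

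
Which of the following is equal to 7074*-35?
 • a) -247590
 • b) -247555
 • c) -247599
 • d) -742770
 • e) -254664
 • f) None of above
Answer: a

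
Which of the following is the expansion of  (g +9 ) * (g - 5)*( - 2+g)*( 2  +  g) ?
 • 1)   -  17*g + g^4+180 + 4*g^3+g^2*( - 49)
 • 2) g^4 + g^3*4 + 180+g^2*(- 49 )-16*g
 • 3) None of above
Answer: 2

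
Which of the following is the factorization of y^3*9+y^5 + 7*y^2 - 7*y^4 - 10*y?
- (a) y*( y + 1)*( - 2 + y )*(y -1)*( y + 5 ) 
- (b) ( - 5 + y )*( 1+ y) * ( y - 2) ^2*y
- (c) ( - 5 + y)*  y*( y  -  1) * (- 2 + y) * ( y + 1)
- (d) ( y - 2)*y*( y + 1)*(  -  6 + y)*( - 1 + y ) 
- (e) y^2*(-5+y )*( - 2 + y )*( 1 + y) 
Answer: c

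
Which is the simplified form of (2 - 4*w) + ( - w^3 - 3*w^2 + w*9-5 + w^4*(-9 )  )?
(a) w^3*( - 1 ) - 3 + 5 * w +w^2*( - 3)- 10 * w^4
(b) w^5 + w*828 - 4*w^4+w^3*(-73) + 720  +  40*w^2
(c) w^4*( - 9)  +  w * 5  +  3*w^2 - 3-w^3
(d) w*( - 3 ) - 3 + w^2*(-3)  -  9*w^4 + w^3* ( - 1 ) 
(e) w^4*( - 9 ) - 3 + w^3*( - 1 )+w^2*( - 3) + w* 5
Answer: e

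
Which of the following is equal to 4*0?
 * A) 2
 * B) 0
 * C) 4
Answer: B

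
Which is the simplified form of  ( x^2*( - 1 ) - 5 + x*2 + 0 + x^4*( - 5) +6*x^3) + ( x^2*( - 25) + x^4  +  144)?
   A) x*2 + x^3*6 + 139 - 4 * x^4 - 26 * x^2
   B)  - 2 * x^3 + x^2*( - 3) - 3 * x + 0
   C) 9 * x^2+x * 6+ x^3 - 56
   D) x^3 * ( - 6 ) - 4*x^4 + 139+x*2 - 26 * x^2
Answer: A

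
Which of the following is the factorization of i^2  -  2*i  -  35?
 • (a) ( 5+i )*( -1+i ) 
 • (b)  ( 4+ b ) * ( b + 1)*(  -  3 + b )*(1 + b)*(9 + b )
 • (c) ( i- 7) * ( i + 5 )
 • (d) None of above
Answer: c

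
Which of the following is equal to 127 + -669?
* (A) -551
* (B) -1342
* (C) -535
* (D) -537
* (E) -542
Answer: E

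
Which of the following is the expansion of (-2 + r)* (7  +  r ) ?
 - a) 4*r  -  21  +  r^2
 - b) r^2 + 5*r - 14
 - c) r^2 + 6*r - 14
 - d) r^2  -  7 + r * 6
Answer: b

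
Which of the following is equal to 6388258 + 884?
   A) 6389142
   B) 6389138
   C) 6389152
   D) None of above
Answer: A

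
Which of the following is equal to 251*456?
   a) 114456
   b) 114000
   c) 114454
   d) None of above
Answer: a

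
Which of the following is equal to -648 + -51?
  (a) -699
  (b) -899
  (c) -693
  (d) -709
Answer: a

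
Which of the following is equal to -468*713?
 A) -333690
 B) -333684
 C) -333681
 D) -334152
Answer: B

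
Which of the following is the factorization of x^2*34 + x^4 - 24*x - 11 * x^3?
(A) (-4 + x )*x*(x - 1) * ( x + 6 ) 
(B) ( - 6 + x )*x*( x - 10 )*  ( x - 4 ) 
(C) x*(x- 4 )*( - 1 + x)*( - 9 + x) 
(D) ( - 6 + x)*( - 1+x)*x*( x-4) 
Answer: D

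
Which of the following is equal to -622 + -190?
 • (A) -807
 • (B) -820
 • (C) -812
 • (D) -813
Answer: C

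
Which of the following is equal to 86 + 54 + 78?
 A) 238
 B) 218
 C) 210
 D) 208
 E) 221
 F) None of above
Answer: B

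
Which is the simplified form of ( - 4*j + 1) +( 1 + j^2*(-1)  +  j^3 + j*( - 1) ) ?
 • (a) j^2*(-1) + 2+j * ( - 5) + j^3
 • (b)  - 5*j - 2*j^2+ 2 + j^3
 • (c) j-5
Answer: a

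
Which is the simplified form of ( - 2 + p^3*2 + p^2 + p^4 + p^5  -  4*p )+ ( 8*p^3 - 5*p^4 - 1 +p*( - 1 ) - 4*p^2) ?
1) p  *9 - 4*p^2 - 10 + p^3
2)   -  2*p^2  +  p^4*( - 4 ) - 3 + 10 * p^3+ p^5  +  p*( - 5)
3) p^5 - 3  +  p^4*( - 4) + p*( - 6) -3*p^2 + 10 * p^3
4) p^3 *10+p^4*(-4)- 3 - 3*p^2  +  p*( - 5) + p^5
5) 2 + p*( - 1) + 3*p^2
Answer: 4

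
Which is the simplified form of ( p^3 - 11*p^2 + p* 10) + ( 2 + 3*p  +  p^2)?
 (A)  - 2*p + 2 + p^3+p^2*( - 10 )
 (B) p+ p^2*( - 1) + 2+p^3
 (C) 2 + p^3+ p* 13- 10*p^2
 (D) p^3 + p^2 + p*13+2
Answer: C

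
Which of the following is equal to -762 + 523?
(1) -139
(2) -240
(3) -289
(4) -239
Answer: 4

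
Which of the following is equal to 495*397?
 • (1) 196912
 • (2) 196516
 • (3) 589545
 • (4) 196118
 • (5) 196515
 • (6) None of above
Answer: 5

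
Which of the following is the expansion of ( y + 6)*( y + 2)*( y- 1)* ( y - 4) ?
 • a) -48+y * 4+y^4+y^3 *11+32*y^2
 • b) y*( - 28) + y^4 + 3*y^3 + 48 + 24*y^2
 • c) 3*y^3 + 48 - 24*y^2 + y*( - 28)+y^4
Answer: c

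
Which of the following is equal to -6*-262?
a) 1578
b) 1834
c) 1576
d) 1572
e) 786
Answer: d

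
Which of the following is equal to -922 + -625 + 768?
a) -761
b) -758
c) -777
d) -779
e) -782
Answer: d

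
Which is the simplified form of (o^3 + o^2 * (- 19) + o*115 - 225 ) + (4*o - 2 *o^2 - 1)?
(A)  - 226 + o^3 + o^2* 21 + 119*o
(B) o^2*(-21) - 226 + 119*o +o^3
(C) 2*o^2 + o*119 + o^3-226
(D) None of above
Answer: B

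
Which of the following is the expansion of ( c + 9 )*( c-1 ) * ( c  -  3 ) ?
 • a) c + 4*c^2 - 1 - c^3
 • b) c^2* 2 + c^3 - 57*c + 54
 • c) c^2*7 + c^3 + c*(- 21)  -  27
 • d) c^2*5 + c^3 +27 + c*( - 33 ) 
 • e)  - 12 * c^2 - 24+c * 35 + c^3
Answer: d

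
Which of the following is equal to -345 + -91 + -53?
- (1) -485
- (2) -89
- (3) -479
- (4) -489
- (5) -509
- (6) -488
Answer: 4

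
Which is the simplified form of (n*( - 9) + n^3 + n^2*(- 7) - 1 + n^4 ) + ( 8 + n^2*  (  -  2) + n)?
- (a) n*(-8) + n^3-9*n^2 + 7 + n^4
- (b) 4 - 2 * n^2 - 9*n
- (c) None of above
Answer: a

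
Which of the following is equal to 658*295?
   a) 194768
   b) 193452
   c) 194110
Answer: c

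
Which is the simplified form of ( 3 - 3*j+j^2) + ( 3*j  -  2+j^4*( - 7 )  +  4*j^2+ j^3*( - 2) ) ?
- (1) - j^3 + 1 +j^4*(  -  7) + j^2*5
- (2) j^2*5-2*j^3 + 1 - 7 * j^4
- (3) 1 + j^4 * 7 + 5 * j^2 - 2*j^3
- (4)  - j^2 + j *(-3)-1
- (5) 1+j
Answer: 2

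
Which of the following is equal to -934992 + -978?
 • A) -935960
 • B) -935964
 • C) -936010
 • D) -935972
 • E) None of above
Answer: E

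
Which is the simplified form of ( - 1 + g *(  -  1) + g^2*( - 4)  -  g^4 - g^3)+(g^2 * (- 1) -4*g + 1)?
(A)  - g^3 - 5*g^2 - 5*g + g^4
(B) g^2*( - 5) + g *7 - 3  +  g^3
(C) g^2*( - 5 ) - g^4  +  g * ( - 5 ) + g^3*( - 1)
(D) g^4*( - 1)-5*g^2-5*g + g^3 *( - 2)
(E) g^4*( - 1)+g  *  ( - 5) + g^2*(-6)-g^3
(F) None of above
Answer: C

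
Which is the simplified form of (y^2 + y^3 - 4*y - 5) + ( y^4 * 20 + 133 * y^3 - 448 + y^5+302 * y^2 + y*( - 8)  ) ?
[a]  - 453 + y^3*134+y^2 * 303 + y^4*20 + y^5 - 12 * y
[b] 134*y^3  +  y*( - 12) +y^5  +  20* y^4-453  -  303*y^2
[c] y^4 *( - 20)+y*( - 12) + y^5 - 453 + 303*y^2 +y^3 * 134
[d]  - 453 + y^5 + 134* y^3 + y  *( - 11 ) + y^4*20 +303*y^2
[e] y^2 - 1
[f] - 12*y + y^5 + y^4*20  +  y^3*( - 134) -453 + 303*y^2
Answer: a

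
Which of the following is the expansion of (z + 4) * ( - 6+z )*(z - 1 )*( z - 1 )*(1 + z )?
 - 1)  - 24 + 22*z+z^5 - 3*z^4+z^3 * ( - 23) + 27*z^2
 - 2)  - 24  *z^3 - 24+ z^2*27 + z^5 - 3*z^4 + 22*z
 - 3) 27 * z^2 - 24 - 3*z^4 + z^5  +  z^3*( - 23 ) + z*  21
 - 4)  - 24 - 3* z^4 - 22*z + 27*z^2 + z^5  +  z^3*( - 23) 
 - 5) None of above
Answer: 1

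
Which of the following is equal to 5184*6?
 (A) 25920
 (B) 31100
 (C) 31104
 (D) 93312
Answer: C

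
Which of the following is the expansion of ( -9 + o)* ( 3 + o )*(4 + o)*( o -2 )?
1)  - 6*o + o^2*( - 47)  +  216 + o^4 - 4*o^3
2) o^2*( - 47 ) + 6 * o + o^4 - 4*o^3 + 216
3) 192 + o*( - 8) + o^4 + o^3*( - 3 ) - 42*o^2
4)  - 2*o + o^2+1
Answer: 1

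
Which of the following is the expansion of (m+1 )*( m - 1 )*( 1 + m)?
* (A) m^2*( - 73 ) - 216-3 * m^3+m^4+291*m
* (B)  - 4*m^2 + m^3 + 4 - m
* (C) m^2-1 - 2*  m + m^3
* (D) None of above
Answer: D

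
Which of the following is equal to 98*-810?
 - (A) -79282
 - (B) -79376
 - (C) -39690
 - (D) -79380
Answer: D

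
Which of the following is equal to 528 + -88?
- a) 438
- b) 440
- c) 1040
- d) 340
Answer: b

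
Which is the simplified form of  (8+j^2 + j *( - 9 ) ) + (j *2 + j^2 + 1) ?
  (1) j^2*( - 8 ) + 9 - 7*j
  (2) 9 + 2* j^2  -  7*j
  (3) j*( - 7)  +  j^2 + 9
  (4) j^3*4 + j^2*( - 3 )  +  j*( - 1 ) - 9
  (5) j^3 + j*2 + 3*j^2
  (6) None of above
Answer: 2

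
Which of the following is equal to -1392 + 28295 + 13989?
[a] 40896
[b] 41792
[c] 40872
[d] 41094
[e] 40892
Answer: e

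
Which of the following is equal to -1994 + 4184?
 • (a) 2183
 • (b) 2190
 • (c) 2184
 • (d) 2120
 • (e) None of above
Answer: b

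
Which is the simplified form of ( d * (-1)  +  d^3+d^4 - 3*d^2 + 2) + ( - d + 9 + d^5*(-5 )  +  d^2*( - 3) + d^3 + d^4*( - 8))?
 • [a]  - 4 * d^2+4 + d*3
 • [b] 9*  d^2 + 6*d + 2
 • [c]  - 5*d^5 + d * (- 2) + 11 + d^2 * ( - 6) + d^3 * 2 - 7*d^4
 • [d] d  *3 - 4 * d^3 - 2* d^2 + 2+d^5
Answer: c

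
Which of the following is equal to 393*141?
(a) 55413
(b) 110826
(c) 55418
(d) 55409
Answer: a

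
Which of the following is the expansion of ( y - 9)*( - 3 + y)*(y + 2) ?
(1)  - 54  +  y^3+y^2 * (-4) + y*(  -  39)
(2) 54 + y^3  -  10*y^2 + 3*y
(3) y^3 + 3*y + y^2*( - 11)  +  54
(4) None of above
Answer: 2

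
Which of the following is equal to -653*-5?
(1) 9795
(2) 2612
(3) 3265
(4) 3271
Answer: 3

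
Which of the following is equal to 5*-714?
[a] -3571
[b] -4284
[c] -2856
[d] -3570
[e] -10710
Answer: d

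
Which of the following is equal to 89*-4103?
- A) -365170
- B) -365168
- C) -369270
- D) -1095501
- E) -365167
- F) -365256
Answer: E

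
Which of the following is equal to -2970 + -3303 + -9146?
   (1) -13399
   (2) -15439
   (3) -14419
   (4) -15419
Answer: 4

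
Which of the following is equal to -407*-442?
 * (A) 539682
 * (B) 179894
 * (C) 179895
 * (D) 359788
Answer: B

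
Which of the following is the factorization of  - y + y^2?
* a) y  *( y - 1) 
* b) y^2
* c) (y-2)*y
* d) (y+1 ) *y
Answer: a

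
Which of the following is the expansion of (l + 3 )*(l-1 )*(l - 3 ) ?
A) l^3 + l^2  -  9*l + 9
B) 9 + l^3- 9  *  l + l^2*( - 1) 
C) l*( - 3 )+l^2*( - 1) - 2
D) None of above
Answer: B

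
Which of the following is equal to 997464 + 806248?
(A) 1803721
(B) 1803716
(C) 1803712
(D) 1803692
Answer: C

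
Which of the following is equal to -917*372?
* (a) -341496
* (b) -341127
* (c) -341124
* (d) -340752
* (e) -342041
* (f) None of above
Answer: c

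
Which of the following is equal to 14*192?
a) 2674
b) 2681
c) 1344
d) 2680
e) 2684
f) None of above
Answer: f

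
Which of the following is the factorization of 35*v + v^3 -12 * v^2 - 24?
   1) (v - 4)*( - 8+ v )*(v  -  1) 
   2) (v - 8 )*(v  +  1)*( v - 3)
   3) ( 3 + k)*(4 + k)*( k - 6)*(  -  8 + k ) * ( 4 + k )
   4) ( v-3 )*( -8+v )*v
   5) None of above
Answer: 5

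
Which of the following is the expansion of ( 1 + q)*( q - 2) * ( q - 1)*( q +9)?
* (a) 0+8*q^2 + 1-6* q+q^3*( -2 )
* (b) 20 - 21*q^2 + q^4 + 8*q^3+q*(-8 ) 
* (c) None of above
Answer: c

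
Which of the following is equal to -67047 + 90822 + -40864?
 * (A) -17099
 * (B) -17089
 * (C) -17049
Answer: B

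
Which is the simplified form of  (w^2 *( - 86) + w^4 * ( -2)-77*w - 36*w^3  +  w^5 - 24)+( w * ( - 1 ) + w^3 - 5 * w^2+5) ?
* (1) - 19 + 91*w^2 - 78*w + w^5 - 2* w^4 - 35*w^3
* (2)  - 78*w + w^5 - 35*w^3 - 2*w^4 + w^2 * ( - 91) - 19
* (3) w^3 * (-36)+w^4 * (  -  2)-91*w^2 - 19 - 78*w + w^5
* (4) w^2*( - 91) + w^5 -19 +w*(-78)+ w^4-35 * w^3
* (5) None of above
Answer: 2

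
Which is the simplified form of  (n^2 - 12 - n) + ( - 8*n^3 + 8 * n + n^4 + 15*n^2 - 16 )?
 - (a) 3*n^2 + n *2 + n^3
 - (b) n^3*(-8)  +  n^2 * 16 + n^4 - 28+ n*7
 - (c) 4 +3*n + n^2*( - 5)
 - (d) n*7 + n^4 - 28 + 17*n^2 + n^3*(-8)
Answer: b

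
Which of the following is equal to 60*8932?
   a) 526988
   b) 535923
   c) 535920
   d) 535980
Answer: c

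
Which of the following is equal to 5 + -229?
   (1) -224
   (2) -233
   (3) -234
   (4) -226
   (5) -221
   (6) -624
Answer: 1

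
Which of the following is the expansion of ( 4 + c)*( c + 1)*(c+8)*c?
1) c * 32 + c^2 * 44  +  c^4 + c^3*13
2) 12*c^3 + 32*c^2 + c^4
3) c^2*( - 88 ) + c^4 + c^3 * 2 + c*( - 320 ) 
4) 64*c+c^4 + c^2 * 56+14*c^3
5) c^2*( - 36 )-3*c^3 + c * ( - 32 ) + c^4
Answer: 1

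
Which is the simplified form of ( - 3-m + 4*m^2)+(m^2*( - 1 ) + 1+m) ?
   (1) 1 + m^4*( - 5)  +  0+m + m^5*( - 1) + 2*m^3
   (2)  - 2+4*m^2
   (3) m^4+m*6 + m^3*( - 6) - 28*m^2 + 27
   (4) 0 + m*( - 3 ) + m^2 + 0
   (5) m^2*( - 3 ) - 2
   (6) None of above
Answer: 6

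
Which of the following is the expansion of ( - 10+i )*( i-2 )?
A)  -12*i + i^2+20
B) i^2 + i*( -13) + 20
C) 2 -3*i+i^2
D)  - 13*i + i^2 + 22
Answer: A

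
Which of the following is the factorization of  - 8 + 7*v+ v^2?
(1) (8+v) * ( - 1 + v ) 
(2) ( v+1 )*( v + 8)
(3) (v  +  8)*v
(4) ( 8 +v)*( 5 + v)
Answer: 1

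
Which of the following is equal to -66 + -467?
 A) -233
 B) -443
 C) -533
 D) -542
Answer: C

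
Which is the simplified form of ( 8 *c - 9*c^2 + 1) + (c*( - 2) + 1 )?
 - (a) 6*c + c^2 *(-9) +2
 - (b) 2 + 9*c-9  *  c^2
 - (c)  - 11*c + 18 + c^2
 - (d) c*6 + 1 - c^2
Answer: a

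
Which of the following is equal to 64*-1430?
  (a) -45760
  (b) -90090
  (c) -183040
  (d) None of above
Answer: d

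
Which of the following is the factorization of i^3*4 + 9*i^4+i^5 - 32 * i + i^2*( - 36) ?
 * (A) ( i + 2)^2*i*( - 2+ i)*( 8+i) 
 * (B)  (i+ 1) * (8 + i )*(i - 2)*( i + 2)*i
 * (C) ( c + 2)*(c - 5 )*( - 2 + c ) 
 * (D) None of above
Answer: B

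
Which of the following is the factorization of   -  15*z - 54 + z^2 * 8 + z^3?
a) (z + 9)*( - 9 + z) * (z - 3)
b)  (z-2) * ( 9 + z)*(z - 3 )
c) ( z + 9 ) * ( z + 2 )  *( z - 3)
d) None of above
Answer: c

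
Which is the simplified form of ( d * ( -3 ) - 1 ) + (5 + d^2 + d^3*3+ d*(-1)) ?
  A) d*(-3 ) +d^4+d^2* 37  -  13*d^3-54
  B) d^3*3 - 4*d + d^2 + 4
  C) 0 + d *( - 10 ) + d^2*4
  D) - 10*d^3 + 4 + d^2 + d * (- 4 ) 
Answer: B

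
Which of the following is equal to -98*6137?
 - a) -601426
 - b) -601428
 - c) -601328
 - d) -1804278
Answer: a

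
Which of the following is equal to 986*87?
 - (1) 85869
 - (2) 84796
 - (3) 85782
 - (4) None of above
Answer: 3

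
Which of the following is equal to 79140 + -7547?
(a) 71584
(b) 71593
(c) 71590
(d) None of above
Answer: b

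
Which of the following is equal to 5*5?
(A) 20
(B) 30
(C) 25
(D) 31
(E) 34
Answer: C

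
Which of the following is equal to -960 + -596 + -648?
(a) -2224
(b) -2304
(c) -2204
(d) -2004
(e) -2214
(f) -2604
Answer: c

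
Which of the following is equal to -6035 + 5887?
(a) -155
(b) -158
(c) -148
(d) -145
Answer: c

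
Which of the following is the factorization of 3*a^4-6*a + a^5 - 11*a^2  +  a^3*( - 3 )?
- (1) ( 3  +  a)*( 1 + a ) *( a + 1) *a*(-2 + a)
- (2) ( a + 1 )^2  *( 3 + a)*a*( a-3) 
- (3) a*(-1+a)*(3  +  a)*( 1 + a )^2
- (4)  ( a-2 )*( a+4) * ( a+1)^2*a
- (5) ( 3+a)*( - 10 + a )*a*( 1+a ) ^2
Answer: 1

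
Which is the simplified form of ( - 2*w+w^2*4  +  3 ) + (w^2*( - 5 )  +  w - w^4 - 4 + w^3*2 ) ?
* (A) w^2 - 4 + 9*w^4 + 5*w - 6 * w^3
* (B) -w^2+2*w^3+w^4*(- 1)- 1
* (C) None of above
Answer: C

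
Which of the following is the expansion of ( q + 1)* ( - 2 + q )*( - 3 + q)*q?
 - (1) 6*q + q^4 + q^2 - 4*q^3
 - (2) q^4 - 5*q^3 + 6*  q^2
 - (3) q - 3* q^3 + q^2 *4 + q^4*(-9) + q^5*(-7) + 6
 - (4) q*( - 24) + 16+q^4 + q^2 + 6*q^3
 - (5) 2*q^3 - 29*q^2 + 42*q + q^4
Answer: 1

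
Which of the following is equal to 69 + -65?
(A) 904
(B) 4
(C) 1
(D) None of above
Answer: B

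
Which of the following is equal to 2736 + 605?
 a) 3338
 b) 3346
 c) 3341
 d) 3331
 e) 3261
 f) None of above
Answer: c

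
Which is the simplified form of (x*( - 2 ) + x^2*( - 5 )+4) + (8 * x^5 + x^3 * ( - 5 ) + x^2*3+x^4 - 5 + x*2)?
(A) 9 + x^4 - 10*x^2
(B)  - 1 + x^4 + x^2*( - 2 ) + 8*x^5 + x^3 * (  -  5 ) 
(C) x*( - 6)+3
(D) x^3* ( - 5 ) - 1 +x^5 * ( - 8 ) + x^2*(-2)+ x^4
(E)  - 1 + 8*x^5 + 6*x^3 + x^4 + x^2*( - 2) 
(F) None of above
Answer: B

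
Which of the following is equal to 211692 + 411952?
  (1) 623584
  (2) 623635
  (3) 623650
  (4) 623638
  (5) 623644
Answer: 5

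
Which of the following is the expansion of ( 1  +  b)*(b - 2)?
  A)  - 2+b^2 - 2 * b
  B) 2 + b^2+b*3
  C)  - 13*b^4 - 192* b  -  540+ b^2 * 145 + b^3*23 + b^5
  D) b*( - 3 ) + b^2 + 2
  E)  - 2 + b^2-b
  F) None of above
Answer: E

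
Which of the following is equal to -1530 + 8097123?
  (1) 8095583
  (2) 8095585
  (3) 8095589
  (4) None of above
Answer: 4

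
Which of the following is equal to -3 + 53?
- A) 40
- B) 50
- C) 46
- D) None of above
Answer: B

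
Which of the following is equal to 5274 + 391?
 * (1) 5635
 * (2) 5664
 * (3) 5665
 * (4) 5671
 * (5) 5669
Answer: 3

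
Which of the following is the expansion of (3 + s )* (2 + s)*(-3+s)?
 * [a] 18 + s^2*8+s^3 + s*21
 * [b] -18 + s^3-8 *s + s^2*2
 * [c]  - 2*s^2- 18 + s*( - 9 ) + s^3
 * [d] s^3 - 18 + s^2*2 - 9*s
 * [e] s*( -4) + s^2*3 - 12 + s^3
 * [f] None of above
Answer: d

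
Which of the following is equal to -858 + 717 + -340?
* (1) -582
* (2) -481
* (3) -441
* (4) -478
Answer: 2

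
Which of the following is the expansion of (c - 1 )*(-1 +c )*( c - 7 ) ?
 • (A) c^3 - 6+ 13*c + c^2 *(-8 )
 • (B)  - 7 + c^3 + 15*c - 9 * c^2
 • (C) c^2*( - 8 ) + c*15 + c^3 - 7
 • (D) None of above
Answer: B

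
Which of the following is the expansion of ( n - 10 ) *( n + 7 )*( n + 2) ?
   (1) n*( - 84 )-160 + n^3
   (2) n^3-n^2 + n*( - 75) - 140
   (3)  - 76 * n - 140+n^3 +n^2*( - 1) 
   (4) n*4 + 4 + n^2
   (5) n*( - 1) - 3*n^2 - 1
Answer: 3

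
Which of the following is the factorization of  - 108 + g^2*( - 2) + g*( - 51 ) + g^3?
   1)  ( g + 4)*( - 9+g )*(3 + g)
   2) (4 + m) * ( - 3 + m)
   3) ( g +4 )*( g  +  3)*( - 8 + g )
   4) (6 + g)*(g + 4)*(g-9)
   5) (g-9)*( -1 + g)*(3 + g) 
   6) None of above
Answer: 1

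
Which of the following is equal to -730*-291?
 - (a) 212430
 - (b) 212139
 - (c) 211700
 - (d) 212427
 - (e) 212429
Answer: a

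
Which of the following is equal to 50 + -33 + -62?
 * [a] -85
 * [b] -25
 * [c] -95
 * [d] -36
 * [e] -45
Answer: e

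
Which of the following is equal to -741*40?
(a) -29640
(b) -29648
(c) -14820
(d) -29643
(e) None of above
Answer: a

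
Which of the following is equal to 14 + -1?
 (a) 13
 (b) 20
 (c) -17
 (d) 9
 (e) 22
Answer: a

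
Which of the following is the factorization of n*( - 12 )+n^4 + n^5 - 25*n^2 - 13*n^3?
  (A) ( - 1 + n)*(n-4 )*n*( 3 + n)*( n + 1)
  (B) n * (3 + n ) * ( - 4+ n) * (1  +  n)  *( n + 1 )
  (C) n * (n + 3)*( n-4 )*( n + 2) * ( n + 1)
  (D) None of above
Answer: B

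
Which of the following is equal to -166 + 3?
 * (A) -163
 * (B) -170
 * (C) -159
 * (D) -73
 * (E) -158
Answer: A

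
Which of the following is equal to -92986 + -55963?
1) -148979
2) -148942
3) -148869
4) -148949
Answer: 4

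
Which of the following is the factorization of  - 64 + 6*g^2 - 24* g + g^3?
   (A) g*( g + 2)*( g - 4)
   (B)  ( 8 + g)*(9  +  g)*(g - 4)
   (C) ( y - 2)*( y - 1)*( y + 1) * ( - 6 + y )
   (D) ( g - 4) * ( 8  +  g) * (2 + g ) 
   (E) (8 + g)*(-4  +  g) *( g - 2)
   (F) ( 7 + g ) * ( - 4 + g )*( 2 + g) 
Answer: D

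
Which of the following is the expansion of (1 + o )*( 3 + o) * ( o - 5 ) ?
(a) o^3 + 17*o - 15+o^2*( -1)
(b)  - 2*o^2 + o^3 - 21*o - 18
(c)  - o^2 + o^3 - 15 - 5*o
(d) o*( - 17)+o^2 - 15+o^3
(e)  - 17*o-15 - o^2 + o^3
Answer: e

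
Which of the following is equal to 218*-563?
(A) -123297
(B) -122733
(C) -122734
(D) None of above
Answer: C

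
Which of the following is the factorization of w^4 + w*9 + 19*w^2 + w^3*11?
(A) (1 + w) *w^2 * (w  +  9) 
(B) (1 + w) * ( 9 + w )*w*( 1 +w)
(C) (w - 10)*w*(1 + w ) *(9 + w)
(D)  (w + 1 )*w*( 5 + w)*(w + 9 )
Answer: B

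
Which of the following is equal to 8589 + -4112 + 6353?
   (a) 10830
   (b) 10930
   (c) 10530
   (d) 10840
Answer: a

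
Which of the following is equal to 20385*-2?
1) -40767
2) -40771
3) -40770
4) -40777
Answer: 3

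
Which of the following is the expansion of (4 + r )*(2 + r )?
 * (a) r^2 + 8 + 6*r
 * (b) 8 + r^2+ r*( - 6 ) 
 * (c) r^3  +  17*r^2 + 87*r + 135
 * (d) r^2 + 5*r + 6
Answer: a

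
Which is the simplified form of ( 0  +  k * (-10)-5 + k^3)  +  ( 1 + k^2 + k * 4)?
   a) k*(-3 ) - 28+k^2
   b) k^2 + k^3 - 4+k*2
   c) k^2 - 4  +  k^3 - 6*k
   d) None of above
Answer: c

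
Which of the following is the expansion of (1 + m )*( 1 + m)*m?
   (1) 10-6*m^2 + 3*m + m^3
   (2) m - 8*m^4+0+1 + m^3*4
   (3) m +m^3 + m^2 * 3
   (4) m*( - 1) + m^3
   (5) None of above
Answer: 5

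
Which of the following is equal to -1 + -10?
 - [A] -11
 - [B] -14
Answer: A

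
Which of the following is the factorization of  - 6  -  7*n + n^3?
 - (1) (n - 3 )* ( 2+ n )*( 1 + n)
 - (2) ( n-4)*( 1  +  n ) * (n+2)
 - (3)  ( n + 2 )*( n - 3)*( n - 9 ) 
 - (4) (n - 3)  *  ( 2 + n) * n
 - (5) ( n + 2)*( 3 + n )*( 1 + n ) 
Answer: 1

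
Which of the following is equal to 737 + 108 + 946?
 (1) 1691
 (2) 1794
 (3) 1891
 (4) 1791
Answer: 4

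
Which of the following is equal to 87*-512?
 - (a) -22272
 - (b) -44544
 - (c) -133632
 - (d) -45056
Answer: b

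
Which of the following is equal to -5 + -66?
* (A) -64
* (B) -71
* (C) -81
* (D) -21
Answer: B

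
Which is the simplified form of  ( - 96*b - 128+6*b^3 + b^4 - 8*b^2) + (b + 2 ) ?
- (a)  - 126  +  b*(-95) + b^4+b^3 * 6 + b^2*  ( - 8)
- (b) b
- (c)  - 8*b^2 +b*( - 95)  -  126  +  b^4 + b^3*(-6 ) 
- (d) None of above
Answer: a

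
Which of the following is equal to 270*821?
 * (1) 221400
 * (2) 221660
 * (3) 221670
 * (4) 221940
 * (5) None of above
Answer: 3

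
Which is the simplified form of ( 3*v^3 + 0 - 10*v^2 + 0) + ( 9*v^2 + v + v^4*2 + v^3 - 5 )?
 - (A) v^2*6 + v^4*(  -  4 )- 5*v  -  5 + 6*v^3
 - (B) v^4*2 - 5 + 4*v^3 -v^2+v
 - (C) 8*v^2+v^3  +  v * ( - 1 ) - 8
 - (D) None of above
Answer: B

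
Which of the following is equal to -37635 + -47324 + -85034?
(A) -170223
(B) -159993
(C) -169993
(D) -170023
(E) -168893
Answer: C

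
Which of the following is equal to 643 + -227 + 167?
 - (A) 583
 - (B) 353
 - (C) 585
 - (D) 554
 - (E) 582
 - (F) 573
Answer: A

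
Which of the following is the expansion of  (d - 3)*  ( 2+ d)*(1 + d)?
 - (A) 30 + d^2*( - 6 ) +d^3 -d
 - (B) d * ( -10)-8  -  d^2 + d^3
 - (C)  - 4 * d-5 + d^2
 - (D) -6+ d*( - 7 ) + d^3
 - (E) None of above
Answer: D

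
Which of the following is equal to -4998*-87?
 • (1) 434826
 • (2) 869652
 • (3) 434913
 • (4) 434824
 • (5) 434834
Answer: 1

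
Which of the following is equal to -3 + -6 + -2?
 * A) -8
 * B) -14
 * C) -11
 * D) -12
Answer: C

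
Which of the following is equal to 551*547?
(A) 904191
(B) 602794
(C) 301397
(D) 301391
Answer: C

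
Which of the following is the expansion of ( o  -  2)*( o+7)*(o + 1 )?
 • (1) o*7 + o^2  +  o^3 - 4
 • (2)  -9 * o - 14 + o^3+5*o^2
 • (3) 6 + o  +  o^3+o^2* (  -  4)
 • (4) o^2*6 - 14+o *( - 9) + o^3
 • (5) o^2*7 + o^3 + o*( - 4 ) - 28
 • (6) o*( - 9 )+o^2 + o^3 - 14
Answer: 4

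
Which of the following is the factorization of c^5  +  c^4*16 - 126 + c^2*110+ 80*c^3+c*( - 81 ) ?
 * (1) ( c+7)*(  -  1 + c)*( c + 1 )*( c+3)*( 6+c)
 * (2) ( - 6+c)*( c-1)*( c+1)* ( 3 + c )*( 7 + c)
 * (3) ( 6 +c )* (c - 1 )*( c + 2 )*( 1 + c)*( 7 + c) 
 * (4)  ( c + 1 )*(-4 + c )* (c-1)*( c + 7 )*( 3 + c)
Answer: 1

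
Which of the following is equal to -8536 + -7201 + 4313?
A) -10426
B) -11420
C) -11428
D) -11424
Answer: D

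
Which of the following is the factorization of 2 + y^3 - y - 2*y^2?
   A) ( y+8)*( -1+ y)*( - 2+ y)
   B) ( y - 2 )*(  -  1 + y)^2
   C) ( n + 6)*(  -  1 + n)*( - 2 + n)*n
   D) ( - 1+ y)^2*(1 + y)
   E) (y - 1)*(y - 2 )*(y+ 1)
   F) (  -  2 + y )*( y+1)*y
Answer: E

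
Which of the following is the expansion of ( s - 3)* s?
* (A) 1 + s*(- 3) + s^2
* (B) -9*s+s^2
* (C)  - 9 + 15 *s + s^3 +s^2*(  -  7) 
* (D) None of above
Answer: D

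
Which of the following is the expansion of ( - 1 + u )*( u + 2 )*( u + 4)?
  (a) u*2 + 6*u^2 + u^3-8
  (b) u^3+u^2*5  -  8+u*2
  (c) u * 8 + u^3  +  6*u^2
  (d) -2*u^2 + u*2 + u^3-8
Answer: b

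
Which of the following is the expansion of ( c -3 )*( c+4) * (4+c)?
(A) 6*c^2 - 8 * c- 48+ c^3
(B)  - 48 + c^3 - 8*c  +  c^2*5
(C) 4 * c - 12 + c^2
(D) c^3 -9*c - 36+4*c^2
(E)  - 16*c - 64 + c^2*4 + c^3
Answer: B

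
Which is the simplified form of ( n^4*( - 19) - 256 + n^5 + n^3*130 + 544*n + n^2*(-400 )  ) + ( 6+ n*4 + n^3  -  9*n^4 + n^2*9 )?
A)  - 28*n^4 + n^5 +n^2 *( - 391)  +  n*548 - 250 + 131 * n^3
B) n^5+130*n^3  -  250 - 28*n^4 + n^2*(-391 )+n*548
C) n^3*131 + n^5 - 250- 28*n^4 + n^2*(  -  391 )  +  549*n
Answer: A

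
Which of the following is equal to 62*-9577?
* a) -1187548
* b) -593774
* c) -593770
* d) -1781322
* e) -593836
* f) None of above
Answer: b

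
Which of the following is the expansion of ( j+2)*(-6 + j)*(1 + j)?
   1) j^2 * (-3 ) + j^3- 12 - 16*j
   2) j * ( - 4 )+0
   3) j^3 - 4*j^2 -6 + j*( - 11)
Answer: 1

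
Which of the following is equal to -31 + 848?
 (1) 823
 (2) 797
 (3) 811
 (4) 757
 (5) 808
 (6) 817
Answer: 6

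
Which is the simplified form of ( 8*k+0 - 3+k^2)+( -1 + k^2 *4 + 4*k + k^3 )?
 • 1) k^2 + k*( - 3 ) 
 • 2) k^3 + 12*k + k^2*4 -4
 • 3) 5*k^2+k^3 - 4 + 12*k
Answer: 3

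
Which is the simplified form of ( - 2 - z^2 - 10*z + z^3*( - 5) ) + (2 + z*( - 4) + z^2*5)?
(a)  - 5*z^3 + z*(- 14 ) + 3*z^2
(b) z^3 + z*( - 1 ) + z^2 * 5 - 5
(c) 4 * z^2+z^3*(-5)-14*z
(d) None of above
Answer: c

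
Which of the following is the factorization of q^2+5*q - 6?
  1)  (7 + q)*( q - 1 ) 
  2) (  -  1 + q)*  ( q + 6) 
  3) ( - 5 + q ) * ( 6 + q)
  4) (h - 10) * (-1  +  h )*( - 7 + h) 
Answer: 2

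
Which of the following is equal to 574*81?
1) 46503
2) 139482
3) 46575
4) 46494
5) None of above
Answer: 4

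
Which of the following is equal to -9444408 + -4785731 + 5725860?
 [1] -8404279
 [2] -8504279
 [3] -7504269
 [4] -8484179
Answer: 2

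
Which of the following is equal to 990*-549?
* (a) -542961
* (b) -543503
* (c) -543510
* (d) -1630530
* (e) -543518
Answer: c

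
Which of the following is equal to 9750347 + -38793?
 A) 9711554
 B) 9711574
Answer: A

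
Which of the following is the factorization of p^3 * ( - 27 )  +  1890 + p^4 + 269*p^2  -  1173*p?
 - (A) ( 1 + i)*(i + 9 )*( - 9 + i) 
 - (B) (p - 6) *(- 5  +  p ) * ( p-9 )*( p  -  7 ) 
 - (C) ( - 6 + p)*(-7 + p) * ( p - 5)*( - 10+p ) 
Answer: B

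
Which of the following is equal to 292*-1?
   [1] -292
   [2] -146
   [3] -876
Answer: 1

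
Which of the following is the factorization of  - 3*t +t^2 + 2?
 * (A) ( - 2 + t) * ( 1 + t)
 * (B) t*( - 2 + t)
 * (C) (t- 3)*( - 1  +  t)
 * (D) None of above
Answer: D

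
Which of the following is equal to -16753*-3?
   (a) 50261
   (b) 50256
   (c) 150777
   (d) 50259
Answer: d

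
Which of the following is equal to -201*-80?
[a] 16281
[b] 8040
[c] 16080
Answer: c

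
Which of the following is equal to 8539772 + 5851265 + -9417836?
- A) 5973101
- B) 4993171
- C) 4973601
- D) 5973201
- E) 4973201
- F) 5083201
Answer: E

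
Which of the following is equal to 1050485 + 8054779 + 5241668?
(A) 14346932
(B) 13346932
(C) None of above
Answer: A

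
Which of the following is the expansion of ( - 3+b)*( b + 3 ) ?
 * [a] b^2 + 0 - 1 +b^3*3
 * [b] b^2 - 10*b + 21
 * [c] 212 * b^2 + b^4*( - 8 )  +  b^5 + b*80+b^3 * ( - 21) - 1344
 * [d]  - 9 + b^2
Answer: d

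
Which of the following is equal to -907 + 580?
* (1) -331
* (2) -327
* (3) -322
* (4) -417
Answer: 2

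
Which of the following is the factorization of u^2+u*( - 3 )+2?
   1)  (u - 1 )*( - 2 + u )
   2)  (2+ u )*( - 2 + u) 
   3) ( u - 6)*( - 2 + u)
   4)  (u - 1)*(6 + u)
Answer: 1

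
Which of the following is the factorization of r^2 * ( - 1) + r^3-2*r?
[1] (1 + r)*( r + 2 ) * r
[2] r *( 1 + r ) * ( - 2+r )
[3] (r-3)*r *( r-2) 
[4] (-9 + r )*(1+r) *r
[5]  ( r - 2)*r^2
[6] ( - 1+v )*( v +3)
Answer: 2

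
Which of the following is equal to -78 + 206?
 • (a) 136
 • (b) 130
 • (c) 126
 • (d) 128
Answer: d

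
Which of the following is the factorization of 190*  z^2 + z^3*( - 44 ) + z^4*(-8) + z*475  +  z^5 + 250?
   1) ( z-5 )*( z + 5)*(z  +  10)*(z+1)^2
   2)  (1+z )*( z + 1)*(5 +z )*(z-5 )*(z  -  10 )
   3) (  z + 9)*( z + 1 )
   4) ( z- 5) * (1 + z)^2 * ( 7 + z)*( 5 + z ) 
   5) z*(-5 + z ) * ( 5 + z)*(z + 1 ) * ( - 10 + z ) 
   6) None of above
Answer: 2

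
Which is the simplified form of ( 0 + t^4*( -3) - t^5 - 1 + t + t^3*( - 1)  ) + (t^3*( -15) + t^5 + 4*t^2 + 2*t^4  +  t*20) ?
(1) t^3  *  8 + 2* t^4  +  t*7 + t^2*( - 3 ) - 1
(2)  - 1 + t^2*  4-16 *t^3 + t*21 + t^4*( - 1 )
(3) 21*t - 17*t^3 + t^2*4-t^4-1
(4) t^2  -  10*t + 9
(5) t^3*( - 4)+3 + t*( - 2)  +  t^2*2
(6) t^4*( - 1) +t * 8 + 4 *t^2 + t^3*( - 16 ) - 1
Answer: 2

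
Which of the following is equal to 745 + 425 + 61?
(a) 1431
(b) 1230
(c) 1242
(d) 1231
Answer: d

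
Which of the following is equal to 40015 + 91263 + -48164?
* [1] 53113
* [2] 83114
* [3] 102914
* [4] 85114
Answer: 2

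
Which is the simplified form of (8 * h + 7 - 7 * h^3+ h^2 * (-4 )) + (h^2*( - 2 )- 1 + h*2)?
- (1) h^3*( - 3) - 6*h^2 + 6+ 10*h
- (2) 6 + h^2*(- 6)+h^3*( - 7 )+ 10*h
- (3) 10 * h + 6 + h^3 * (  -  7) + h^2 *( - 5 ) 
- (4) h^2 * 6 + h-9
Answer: 2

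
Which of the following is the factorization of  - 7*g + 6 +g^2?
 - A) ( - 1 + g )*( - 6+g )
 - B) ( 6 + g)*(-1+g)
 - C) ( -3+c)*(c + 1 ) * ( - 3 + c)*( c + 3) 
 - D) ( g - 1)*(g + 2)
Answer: A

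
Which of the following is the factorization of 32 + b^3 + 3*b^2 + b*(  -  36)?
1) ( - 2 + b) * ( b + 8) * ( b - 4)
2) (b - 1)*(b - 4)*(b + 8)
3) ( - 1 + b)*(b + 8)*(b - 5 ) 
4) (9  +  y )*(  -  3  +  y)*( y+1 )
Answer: 2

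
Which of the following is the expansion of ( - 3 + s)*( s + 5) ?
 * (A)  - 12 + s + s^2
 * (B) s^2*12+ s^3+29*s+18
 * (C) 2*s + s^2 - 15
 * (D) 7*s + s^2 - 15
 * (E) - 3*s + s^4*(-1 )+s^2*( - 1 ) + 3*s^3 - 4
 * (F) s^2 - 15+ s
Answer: C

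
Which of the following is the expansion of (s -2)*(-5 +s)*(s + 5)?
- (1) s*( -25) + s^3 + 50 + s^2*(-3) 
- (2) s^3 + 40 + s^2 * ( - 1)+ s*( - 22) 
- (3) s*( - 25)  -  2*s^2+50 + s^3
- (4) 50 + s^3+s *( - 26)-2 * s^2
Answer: 3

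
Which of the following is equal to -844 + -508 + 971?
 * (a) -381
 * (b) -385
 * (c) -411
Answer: a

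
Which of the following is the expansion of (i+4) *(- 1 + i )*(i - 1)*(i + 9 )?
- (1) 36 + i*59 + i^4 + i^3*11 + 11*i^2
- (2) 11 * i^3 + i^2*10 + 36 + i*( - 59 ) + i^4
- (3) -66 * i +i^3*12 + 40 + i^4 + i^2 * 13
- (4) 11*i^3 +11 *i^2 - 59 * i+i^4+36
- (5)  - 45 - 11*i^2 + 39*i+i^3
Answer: 4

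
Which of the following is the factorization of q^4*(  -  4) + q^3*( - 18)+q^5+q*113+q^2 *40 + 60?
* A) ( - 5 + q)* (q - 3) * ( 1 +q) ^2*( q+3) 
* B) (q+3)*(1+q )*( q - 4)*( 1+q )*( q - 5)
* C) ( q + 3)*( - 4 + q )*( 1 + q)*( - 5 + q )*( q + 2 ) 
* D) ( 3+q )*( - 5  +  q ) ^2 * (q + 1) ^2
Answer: B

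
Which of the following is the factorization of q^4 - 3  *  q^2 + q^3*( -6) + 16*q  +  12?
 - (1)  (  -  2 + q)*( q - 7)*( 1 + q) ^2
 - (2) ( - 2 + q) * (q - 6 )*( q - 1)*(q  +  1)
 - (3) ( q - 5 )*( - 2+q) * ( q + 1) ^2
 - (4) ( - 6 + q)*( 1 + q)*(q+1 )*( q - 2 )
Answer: 4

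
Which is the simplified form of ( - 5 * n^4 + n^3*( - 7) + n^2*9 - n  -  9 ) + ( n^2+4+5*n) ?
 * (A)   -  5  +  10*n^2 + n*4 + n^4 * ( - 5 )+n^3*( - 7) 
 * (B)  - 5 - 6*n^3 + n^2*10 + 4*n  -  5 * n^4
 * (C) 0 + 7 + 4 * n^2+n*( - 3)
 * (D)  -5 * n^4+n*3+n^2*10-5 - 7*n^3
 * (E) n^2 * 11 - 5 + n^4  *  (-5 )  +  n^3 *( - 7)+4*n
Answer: A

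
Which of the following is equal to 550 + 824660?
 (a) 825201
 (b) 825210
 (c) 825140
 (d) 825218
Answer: b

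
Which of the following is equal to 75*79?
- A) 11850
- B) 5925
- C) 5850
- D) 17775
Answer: B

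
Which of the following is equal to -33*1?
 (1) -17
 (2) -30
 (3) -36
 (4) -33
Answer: 4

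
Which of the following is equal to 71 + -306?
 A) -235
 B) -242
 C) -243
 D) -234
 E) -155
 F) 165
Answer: A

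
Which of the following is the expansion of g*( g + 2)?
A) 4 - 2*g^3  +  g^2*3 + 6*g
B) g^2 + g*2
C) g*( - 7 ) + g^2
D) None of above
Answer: B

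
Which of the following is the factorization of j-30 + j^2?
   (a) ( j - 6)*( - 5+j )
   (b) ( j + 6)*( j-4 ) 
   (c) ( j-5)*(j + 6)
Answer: c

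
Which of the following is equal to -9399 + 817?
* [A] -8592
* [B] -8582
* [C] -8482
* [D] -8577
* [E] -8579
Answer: B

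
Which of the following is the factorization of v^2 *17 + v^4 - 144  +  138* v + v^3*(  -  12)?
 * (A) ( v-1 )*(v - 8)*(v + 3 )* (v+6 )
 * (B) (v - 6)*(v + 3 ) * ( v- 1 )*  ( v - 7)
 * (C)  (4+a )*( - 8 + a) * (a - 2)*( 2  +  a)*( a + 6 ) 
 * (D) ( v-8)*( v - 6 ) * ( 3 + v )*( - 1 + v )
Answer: D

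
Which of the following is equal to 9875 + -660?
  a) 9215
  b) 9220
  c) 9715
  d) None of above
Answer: a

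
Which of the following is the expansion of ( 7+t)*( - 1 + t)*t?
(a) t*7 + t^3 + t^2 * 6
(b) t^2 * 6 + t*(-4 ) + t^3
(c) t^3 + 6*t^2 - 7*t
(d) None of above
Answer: c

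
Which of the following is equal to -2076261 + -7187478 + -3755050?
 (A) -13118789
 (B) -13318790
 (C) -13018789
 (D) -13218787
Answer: C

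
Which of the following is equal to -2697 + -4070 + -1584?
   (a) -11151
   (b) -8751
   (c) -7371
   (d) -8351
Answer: d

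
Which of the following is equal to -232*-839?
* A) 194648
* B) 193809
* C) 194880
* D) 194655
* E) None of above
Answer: A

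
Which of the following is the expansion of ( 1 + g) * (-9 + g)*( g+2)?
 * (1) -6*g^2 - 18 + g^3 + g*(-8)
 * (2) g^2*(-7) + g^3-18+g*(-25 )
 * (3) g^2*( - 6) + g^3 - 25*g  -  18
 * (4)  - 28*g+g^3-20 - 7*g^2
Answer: 3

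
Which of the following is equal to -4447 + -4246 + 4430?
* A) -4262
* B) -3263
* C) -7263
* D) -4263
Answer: D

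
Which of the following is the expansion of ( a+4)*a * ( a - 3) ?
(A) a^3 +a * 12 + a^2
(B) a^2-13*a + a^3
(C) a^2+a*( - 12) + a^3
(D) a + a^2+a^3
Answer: C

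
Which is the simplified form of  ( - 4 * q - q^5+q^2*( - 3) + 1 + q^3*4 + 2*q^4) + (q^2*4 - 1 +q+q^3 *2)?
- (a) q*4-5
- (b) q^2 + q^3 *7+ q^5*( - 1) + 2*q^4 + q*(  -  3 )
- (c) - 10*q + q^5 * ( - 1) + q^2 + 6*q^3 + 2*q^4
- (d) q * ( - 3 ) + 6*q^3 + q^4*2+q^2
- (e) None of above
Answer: e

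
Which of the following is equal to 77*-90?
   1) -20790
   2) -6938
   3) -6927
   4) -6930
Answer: 4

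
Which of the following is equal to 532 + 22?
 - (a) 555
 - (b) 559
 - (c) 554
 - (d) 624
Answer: c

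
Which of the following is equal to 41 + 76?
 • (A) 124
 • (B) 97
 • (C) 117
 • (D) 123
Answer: C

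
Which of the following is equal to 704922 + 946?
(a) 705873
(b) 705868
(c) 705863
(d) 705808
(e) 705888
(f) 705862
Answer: b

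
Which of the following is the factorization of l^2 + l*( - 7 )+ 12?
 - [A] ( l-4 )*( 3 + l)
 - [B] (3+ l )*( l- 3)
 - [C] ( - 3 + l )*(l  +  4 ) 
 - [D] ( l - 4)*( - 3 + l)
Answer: D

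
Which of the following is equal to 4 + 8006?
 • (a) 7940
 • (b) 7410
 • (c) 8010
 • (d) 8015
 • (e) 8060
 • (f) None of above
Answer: c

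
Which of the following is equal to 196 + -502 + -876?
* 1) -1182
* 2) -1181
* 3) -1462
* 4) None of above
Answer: 1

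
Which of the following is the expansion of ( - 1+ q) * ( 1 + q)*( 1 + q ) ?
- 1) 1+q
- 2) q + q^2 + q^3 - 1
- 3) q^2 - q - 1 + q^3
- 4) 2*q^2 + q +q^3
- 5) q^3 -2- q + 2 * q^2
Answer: 3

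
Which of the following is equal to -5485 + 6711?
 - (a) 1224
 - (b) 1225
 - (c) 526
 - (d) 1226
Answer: d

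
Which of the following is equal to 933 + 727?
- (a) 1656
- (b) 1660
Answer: b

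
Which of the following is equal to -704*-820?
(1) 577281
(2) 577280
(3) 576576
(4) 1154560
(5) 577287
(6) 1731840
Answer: 2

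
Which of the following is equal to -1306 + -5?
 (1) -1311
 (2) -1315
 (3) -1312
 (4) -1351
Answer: 1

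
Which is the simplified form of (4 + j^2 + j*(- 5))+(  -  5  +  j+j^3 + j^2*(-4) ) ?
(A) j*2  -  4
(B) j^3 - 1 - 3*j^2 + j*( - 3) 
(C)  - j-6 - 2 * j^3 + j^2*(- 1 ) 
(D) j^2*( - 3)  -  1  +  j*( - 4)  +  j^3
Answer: D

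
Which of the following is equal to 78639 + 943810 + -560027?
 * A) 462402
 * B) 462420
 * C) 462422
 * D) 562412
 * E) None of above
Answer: C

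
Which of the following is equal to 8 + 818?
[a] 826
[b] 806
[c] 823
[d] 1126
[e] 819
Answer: a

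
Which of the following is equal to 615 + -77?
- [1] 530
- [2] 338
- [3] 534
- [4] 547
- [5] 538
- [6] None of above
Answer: 5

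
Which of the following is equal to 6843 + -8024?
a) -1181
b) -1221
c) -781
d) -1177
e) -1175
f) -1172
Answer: a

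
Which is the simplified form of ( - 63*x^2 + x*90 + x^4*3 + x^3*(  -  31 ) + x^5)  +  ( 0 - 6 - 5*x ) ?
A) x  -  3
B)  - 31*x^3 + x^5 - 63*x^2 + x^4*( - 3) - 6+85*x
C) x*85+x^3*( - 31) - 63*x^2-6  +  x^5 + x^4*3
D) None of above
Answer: C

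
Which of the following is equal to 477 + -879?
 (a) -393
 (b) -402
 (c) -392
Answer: b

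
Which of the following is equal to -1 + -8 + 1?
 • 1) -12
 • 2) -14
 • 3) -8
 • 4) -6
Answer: 3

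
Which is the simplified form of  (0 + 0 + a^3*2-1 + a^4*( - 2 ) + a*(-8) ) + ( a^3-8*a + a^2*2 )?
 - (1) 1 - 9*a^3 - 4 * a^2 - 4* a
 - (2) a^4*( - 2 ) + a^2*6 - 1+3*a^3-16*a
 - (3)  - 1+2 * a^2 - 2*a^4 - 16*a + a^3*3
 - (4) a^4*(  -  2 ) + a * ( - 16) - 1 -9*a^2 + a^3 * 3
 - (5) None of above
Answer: 3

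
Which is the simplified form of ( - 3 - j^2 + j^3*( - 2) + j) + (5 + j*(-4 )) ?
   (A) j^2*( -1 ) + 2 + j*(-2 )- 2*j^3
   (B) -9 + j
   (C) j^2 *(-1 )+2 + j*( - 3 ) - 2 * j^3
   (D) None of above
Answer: C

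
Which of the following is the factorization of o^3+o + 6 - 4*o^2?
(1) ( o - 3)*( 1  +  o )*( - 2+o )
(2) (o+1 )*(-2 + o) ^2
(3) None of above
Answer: 1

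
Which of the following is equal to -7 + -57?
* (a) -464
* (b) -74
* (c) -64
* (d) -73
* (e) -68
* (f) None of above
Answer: c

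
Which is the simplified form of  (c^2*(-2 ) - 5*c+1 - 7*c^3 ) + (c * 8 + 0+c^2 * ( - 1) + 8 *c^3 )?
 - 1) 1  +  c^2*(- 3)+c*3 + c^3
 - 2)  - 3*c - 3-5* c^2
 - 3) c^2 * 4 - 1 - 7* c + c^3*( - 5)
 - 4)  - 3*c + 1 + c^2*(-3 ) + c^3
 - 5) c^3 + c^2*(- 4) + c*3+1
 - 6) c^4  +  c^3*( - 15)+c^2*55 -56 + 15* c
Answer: 1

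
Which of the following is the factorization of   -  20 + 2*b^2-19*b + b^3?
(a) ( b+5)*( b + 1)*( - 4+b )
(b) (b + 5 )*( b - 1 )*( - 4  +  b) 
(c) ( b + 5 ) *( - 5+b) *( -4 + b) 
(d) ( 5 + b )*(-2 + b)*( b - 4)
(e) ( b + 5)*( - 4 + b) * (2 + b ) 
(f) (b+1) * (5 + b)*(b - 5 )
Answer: a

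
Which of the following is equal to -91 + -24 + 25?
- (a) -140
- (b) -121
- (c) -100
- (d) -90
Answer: d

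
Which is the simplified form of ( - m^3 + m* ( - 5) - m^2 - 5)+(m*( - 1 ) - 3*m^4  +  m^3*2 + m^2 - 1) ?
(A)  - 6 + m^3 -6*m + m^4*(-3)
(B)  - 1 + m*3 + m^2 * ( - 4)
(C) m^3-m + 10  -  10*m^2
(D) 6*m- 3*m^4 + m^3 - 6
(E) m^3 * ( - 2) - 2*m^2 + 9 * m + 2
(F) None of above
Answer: A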